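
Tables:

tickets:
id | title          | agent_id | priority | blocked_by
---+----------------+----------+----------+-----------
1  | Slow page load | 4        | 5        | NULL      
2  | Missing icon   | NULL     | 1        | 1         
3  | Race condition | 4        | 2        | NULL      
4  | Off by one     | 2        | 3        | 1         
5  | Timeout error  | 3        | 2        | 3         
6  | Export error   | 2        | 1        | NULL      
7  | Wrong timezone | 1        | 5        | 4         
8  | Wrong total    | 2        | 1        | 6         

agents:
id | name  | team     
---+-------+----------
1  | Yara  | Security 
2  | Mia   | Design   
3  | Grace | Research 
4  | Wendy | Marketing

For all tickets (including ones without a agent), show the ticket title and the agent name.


LEFT JOIN keeps every row from tickets (the left table); where agent_id has no match in agents, the agent columns become NULL. Walk through each ticket:
  - ticket 1 (Slow page load): agent_id=4 -> matches Wendy
  - ticket 2 (Missing icon): agent_id=NULL, no match -> kept with NULL
  - ticket 3 (Race condition): agent_id=4 -> matches Wendy
  - ticket 4 (Off by one): agent_id=2 -> matches Mia
  - ticket 5 (Timeout error): agent_id=3 -> matches Grace
  - ticket 6 (Export error): agent_id=2 -> matches Mia
  - ticket 7 (Wrong timezone): agent_id=1 -> matches Yara
  - ticket 8 (Wrong total): agent_id=2 -> matches Mia
All 8 rows appear; 1 has NULL agent.

SQL:
SELECT a.title, b.name AS agent
FROM tickets a
LEFT JOIN agents b ON a.agent_id = b.id

Result:
title          | agent
---------------+------
Slow page load | Wendy
Missing icon   | NULL 
Race condition | Wendy
Off by one     | Mia  
Timeout error  | Grace
Export error   | Mia  
Wrong timezone | Yara 
Wrong total    | Mia  


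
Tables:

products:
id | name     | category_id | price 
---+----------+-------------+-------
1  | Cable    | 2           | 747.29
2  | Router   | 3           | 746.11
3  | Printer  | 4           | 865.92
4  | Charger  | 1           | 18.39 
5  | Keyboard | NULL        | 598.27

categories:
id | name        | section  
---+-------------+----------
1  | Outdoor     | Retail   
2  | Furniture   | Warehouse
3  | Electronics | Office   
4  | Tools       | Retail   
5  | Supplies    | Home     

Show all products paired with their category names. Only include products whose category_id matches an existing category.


INNER JOIN keeps only products rows whose category_id matches an id in categories. Walk through each product:
  - product 1 (Cable): category_id=2 -> matches Furniture
  - product 2 (Router): category_id=3 -> matches Electronics
  - product 3 (Printer): category_id=4 -> matches Tools
  - product 4 (Charger): category_id=1 -> matches Outdoor
  - product 5 (Keyboard): category_id=NULL, no match -> dropped
So 1 of 5 rows is dropped.

SQL:
SELECT a.name, b.name AS category
FROM products a
INNER JOIN categories b ON a.category_id = b.id

Result:
name    | category   
--------+------------
Cable   | Furniture  
Router  | Electronics
Printer | Tools      
Charger | Outdoor    


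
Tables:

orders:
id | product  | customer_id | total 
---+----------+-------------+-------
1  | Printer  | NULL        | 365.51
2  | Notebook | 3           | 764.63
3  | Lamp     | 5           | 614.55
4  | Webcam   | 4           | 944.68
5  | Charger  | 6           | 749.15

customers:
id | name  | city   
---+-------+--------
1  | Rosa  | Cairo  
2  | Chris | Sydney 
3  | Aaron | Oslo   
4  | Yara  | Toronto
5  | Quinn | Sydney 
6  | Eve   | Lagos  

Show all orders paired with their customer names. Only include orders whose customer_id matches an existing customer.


INNER JOIN keeps only orders rows whose customer_id matches an id in customers. Walk through each order:
  - order 1 (Printer): customer_id=NULL, no match -> dropped
  - order 2 (Notebook): customer_id=3 -> matches Aaron
  - order 3 (Lamp): customer_id=5 -> matches Quinn
  - order 4 (Webcam): customer_id=4 -> matches Yara
  - order 5 (Charger): customer_id=6 -> matches Eve
So 1 of 5 rows is dropped.

SQL:
SELECT a.product, b.name AS customer
FROM orders a
INNER JOIN customers b ON a.customer_id = b.id

Result:
product  | customer
---------+---------
Notebook | Aaron   
Lamp     | Quinn   
Webcam   | Yara    
Charger  | Eve     


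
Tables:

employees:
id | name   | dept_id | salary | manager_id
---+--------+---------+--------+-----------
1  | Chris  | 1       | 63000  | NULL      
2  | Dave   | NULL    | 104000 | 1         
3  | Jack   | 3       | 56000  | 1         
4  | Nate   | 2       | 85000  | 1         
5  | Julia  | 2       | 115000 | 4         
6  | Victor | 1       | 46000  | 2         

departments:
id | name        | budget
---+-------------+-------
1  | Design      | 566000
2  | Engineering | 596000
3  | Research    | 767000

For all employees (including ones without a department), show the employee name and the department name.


LEFT JOIN keeps every row from employees (the left table); where dept_id has no match in departments, the department columns become NULL. Walk through each employee:
  - employee 1 (Chris): dept_id=1 -> matches Design
  - employee 2 (Dave): dept_id=NULL, no match -> kept with NULL
  - employee 3 (Jack): dept_id=3 -> matches Research
  - employee 4 (Nate): dept_id=2 -> matches Engineering
  - employee 5 (Julia): dept_id=2 -> matches Engineering
  - employee 6 (Victor): dept_id=1 -> matches Design
All 6 rows appear; 1 has NULL department.

SQL:
SELECT a.name, b.name AS department
FROM employees a
LEFT JOIN departments b ON a.dept_id = b.id

Result:
name   | department 
-------+------------
Chris  | Design     
Dave   | NULL       
Jack   | Research   
Nate   | Engineering
Julia  | Engineering
Victor | Design     


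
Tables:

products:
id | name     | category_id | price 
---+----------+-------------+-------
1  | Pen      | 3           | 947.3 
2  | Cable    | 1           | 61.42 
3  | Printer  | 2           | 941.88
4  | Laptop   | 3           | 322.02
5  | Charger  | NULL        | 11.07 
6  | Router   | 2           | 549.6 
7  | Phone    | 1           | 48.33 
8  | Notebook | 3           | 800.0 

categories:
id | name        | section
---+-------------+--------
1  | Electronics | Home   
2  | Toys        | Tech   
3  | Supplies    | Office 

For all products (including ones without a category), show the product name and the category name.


LEFT JOIN keeps every row from products (the left table); where category_id has no match in categories, the category columns become NULL. Walk through each product:
  - product 1 (Pen): category_id=3 -> matches Supplies
  - product 2 (Cable): category_id=1 -> matches Electronics
  - product 3 (Printer): category_id=2 -> matches Toys
  - product 4 (Laptop): category_id=3 -> matches Supplies
  - product 5 (Charger): category_id=NULL, no match -> kept with NULL
  - product 6 (Router): category_id=2 -> matches Toys
  - product 7 (Phone): category_id=1 -> matches Electronics
  - product 8 (Notebook): category_id=3 -> matches Supplies
All 8 rows appear; 1 has NULL category.

SQL:
SELECT a.name, b.name AS category
FROM products a
LEFT JOIN categories b ON a.category_id = b.id

Result:
name     | category   
---------+------------
Pen      | Supplies   
Cable    | Electronics
Printer  | Toys       
Laptop   | Supplies   
Charger  | NULL       
Router   | Toys       
Phone    | Electronics
Notebook | Supplies   


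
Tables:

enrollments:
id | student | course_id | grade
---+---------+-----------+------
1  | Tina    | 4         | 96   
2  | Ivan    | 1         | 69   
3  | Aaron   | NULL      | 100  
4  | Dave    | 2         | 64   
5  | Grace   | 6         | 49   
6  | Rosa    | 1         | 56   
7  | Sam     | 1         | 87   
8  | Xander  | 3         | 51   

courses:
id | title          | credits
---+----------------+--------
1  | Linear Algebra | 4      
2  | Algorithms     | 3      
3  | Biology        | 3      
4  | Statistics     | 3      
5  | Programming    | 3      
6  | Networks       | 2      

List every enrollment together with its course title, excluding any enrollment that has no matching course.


INNER JOIN keeps only enrollments rows whose course_id matches an id in courses. Walk through each enrollment:
  - enrollment 1 (Tina): course_id=4 -> matches Statistics
  - enrollment 2 (Ivan): course_id=1 -> matches Linear Algebra
  - enrollment 3 (Aaron): course_id=NULL, no match -> dropped
  - enrollment 4 (Dave): course_id=2 -> matches Algorithms
  - enrollment 5 (Grace): course_id=6 -> matches Networks
  - enrollment 6 (Rosa): course_id=1 -> matches Linear Algebra
  - enrollment 7 (Sam): course_id=1 -> matches Linear Algebra
  - enrollment 8 (Xander): course_id=3 -> matches Biology
So 1 of 8 rows is dropped.

SQL:
SELECT a.student, b.title AS course
FROM enrollments a
INNER JOIN courses b ON a.course_id = b.id

Result:
student | course        
--------+---------------
Tina    | Statistics    
Ivan    | Linear Algebra
Dave    | Algorithms    
Grace   | Networks      
Rosa    | Linear Algebra
Sam     | Linear Algebra
Xander  | Biology       


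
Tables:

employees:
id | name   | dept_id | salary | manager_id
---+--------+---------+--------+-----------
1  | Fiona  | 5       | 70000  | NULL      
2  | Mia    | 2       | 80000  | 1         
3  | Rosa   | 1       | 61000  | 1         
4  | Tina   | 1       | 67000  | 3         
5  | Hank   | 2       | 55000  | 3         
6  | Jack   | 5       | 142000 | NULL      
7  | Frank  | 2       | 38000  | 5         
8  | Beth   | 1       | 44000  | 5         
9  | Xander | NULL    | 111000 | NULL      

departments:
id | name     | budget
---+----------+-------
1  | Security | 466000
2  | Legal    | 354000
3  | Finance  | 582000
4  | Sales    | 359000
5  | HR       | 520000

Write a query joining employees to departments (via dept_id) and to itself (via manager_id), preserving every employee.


Two LEFT JOINs from the same base table employees: one to departments via dept_id, one to employees itself via manager_id. Both are LEFT so every employee is preserved.
Match against departments:
  - employee 1 (Fiona): dept_id=5 -> matches HR
  - employee 2 (Mia): dept_id=2 -> matches Legal
  - employee 3 (Rosa): dept_id=1 -> matches Security
  - employee 4 (Tina): dept_id=1 -> matches Security
  - employee 5 (Hank): dept_id=2 -> matches Legal
  - employee 6 (Jack): dept_id=5 -> matches HR
  - employee 7 (Frank): dept_id=2 -> matches Legal
  - employee 8 (Beth): dept_id=1 -> matches Security
  - employee 9 (Xander): dept_id=NULL, no match -> kept with NULL
Match against employees (self):
  - employee 1 (Fiona): manager_id=NULL -> NULL
  - employee 2 (Mia): manager_id=1 -> Fiona
  - employee 3 (Rosa): manager_id=1 -> Fiona
  - employee 4 (Tina): manager_id=3 -> Rosa
  - employee 5 (Hank): manager_id=3 -> Rosa
  - employee 6 (Jack): manager_id=NULL -> NULL
  - employee 7 (Frank): manager_id=5 -> Hank
  - employee 8 (Beth): manager_id=5 -> Hank
  - employee 9 (Xander): manager_id=NULL -> NULL

SQL:
SELECT a.name, b.name AS department, c.name AS manager
FROM employees a
LEFT JOIN departments b ON a.dept_id = b.id
LEFT JOIN employees c ON a.manager_id = c.id

Result:
name   | department | manager
-------+------------+--------
Fiona  | HR         | NULL   
Mia    | Legal      | Fiona  
Rosa   | Security   | Fiona  
Tina   | Security   | Rosa   
Hank   | Legal      | Rosa   
Jack   | HR         | NULL   
Frank  | Legal      | Hank   
Beth   | Security   | Hank   
Xander | NULL       | NULL   


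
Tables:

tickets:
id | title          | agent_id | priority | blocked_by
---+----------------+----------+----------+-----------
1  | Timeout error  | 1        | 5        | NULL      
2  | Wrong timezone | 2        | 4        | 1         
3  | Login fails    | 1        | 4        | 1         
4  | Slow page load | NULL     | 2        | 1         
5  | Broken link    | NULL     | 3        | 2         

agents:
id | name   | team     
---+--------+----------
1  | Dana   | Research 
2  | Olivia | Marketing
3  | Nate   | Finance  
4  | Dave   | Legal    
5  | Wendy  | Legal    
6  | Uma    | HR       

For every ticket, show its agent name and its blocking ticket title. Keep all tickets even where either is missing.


Two LEFT JOINs from the same base table tickets: one to agents via agent_id, one to tickets itself via blocked_by. Both are LEFT so every ticket is preserved.
Match against agents:
  - ticket 1 (Timeout error): agent_id=1 -> matches Dana
  - ticket 2 (Wrong timezone): agent_id=2 -> matches Olivia
  - ticket 3 (Login fails): agent_id=1 -> matches Dana
  - ticket 4 (Slow page load): agent_id=NULL, no match -> kept with NULL
  - ticket 5 (Broken link): agent_id=NULL, no match -> kept with NULL
Match against tickets (self):
  - ticket 1 (Timeout error): blocked_by=NULL -> NULL
  - ticket 2 (Wrong timezone): blocked_by=1 -> Timeout error
  - ticket 3 (Login fails): blocked_by=1 -> Timeout error
  - ticket 4 (Slow page load): blocked_by=1 -> Timeout error
  - ticket 5 (Broken link): blocked_by=2 -> Wrong timezone

SQL:
SELECT a.title, b.name AS agent, c.title AS blocked_by
FROM tickets a
LEFT JOIN agents b ON a.agent_id = b.id
LEFT JOIN tickets c ON a.blocked_by = c.id

Result:
title          | agent  | blocked_by    
---------------+--------+---------------
Timeout error  | Dana   | NULL          
Wrong timezone | Olivia | Timeout error 
Login fails    | Dana   | Timeout error 
Slow page load | NULL   | Timeout error 
Broken link    | NULL   | Wrong timezone


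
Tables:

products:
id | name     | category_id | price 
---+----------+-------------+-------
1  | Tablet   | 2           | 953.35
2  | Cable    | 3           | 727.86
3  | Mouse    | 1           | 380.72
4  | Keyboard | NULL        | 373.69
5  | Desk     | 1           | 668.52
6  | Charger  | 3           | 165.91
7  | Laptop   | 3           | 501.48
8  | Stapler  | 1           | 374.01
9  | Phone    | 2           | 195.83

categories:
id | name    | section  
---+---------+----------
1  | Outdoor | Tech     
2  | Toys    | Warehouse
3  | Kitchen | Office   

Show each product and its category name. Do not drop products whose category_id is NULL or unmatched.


LEFT JOIN keeps every row from products (the left table); where category_id has no match in categories, the category columns become NULL. Walk through each product:
  - product 1 (Tablet): category_id=2 -> matches Toys
  - product 2 (Cable): category_id=3 -> matches Kitchen
  - product 3 (Mouse): category_id=1 -> matches Outdoor
  - product 4 (Keyboard): category_id=NULL, no match -> kept with NULL
  - product 5 (Desk): category_id=1 -> matches Outdoor
  - product 6 (Charger): category_id=3 -> matches Kitchen
  - product 7 (Laptop): category_id=3 -> matches Kitchen
  - product 8 (Stapler): category_id=1 -> matches Outdoor
  - product 9 (Phone): category_id=2 -> matches Toys
All 9 rows appear; 1 has NULL category.

SQL:
SELECT a.name, b.name AS category
FROM products a
LEFT JOIN categories b ON a.category_id = b.id

Result:
name     | category
---------+---------
Tablet   | Toys    
Cable    | Kitchen 
Mouse    | Outdoor 
Keyboard | NULL    
Desk     | Outdoor 
Charger  | Kitchen 
Laptop   | Kitchen 
Stapler  | Outdoor 
Phone    | Toys    


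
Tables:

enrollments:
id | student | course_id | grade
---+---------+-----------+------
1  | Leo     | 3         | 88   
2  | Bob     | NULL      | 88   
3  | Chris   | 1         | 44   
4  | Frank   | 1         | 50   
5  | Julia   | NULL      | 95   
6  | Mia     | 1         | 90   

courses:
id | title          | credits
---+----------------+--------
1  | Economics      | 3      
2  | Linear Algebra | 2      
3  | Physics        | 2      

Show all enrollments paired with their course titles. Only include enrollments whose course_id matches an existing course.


INNER JOIN keeps only enrollments rows whose course_id matches an id in courses. Walk through each enrollment:
  - enrollment 1 (Leo): course_id=3 -> matches Physics
  - enrollment 2 (Bob): course_id=NULL, no match -> dropped
  - enrollment 3 (Chris): course_id=1 -> matches Economics
  - enrollment 4 (Frank): course_id=1 -> matches Economics
  - enrollment 5 (Julia): course_id=NULL, no match -> dropped
  - enrollment 6 (Mia): course_id=1 -> matches Economics
So 2 of 6 rows are dropped.

SQL:
SELECT a.student, b.title AS course
FROM enrollments a
INNER JOIN courses b ON a.course_id = b.id

Result:
student | course   
--------+----------
Leo     | Physics  
Chris   | Economics
Frank   | Economics
Mia     | Economics


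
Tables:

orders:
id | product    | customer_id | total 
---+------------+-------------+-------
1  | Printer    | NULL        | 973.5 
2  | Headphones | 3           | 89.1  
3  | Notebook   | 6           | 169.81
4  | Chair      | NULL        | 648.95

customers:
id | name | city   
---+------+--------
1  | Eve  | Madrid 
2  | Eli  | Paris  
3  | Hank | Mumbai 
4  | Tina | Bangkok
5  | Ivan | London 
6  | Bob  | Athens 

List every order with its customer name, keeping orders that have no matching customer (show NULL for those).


LEFT JOIN keeps every row from orders (the left table); where customer_id has no match in customers, the customer columns become NULL. Walk through each order:
  - order 1 (Printer): customer_id=NULL, no match -> kept with NULL
  - order 2 (Headphones): customer_id=3 -> matches Hank
  - order 3 (Notebook): customer_id=6 -> matches Bob
  - order 4 (Chair): customer_id=NULL, no match -> kept with NULL
All 4 rows appear; 2 have NULL customer.

SQL:
SELECT a.product, b.name AS customer
FROM orders a
LEFT JOIN customers b ON a.customer_id = b.id

Result:
product    | customer
-----------+---------
Printer    | NULL    
Headphones | Hank    
Notebook   | Bob     
Chair      | NULL    


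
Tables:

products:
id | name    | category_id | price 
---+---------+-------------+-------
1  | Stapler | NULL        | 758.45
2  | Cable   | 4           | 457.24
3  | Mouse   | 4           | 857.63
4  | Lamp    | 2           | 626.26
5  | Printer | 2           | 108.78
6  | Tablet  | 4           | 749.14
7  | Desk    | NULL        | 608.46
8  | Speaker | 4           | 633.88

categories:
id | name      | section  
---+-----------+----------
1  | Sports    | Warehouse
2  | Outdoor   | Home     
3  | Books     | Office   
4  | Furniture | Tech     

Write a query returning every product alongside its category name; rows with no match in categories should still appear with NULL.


LEFT JOIN keeps every row from products (the left table); where category_id has no match in categories, the category columns become NULL. Walk through each product:
  - product 1 (Stapler): category_id=NULL, no match -> kept with NULL
  - product 2 (Cable): category_id=4 -> matches Furniture
  - product 3 (Mouse): category_id=4 -> matches Furniture
  - product 4 (Lamp): category_id=2 -> matches Outdoor
  - product 5 (Printer): category_id=2 -> matches Outdoor
  - product 6 (Tablet): category_id=4 -> matches Furniture
  - product 7 (Desk): category_id=NULL, no match -> kept with NULL
  - product 8 (Speaker): category_id=4 -> matches Furniture
All 8 rows appear; 2 have NULL category.

SQL:
SELECT a.name, b.name AS category
FROM products a
LEFT JOIN categories b ON a.category_id = b.id

Result:
name    | category 
--------+----------
Stapler | NULL     
Cable   | Furniture
Mouse   | Furniture
Lamp    | Outdoor  
Printer | Outdoor  
Tablet  | Furniture
Desk    | NULL     
Speaker | Furniture


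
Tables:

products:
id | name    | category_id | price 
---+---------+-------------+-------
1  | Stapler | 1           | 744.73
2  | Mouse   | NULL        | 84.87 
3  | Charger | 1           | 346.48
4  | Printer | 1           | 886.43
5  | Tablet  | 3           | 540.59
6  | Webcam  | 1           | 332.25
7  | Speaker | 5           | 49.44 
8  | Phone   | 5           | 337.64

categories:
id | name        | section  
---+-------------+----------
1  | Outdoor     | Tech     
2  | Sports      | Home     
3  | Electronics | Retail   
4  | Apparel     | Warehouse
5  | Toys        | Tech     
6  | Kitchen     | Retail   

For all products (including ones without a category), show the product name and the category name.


LEFT JOIN keeps every row from products (the left table); where category_id has no match in categories, the category columns become NULL. Walk through each product:
  - product 1 (Stapler): category_id=1 -> matches Outdoor
  - product 2 (Mouse): category_id=NULL, no match -> kept with NULL
  - product 3 (Charger): category_id=1 -> matches Outdoor
  - product 4 (Printer): category_id=1 -> matches Outdoor
  - product 5 (Tablet): category_id=3 -> matches Electronics
  - product 6 (Webcam): category_id=1 -> matches Outdoor
  - product 7 (Speaker): category_id=5 -> matches Toys
  - product 8 (Phone): category_id=5 -> matches Toys
All 8 rows appear; 1 has NULL category.

SQL:
SELECT a.name, b.name AS category
FROM products a
LEFT JOIN categories b ON a.category_id = b.id

Result:
name    | category   
--------+------------
Stapler | Outdoor    
Mouse   | NULL       
Charger | Outdoor    
Printer | Outdoor    
Tablet  | Electronics
Webcam  | Outdoor    
Speaker | Toys       
Phone   | Toys       


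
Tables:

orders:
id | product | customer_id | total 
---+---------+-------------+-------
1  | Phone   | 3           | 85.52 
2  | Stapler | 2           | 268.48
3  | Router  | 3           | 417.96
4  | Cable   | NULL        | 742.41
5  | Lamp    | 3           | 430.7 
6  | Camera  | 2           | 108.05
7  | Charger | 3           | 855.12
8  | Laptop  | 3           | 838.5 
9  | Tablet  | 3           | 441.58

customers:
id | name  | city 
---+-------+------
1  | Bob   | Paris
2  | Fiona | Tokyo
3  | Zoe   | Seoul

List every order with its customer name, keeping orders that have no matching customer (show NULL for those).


LEFT JOIN keeps every row from orders (the left table); where customer_id has no match in customers, the customer columns become NULL. Walk through each order:
  - order 1 (Phone): customer_id=3 -> matches Zoe
  - order 2 (Stapler): customer_id=2 -> matches Fiona
  - order 3 (Router): customer_id=3 -> matches Zoe
  - order 4 (Cable): customer_id=NULL, no match -> kept with NULL
  - order 5 (Lamp): customer_id=3 -> matches Zoe
  - order 6 (Camera): customer_id=2 -> matches Fiona
  - order 7 (Charger): customer_id=3 -> matches Zoe
  - order 8 (Laptop): customer_id=3 -> matches Zoe
  - order 9 (Tablet): customer_id=3 -> matches Zoe
All 9 rows appear; 1 has NULL customer.

SQL:
SELECT a.product, b.name AS customer
FROM orders a
LEFT JOIN customers b ON a.customer_id = b.id

Result:
product | customer
--------+---------
Phone   | Zoe     
Stapler | Fiona   
Router  | Zoe     
Cable   | NULL    
Lamp    | Zoe     
Camera  | Fiona   
Charger | Zoe     
Laptop  | Zoe     
Tablet  | Zoe     


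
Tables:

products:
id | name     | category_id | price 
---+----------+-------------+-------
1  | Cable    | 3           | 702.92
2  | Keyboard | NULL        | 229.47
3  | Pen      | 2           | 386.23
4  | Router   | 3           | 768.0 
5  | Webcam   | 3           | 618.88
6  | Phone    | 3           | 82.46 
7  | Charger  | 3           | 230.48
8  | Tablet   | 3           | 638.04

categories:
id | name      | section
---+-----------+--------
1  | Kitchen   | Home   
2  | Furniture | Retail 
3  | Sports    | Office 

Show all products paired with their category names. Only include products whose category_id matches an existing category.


INNER JOIN keeps only products rows whose category_id matches an id in categories. Walk through each product:
  - product 1 (Cable): category_id=3 -> matches Sports
  - product 2 (Keyboard): category_id=NULL, no match -> dropped
  - product 3 (Pen): category_id=2 -> matches Furniture
  - product 4 (Router): category_id=3 -> matches Sports
  - product 5 (Webcam): category_id=3 -> matches Sports
  - product 6 (Phone): category_id=3 -> matches Sports
  - product 7 (Charger): category_id=3 -> matches Sports
  - product 8 (Tablet): category_id=3 -> matches Sports
So 1 of 8 rows is dropped.

SQL:
SELECT a.name, b.name AS category
FROM products a
INNER JOIN categories b ON a.category_id = b.id

Result:
name    | category 
--------+----------
Cable   | Sports   
Pen     | Furniture
Router  | Sports   
Webcam  | Sports   
Phone   | Sports   
Charger | Sports   
Tablet  | Sports   


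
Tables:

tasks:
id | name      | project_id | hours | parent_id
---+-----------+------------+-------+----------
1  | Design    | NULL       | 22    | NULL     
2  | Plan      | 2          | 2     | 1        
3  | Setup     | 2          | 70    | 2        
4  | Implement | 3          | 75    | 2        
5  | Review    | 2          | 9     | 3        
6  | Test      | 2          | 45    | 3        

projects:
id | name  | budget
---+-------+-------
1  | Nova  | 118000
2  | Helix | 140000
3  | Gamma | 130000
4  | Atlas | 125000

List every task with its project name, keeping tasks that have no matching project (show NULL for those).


LEFT JOIN keeps every row from tasks (the left table); where project_id has no match in projects, the project columns become NULL. Walk through each task:
  - task 1 (Design): project_id=NULL, no match -> kept with NULL
  - task 2 (Plan): project_id=2 -> matches Helix
  - task 3 (Setup): project_id=2 -> matches Helix
  - task 4 (Implement): project_id=3 -> matches Gamma
  - task 5 (Review): project_id=2 -> matches Helix
  - task 6 (Test): project_id=2 -> matches Helix
All 6 rows appear; 1 has NULL project.

SQL:
SELECT a.name, b.name AS project
FROM tasks a
LEFT JOIN projects b ON a.project_id = b.id

Result:
name      | project
----------+--------
Design    | NULL   
Plan      | Helix  
Setup     | Helix  
Implement | Gamma  
Review    | Helix  
Test      | Helix  


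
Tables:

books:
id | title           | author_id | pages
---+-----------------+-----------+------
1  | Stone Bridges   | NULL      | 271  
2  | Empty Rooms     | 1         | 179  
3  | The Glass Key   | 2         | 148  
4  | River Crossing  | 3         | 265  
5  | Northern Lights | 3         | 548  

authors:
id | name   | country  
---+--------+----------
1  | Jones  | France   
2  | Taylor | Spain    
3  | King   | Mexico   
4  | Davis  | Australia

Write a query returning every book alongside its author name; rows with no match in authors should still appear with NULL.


LEFT JOIN keeps every row from books (the left table); where author_id has no match in authors, the author columns become NULL. Walk through each book:
  - book 1 (Stone Bridges): author_id=NULL, no match -> kept with NULL
  - book 2 (Empty Rooms): author_id=1 -> matches Jones
  - book 3 (The Glass Key): author_id=2 -> matches Taylor
  - book 4 (River Crossing): author_id=3 -> matches King
  - book 5 (Northern Lights): author_id=3 -> matches King
All 5 rows appear; 1 has NULL author.

SQL:
SELECT a.title, b.name AS author
FROM books a
LEFT JOIN authors b ON a.author_id = b.id

Result:
title           | author
----------------+-------
Stone Bridges   | NULL  
Empty Rooms     | Jones 
The Glass Key   | Taylor
River Crossing  | King  
Northern Lights | King  


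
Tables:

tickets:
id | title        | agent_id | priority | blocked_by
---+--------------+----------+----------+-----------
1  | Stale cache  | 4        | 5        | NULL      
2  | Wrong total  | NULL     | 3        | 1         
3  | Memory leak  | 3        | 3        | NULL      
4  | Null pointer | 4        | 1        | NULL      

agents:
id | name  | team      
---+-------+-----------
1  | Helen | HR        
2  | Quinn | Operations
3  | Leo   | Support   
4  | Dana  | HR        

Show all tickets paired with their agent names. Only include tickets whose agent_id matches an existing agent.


INNER JOIN keeps only tickets rows whose agent_id matches an id in agents. Walk through each ticket:
  - ticket 1 (Stale cache): agent_id=4 -> matches Dana
  - ticket 2 (Wrong total): agent_id=NULL, no match -> dropped
  - ticket 3 (Memory leak): agent_id=3 -> matches Leo
  - ticket 4 (Null pointer): agent_id=4 -> matches Dana
So 1 of 4 rows is dropped.

SQL:
SELECT a.title, b.name AS agent
FROM tickets a
INNER JOIN agents b ON a.agent_id = b.id

Result:
title        | agent
-------------+------
Stale cache  | Dana 
Memory leak  | Leo  
Null pointer | Dana 


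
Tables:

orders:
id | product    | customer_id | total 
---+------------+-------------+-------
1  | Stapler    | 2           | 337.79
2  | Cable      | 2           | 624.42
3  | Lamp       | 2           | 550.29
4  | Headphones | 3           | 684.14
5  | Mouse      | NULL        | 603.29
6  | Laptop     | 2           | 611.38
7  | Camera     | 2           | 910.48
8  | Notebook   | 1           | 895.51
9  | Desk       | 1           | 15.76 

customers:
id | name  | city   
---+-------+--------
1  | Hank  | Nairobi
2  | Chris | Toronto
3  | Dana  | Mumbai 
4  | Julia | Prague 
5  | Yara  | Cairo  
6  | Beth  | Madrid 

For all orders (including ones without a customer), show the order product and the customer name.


LEFT JOIN keeps every row from orders (the left table); where customer_id has no match in customers, the customer columns become NULL. Walk through each order:
  - order 1 (Stapler): customer_id=2 -> matches Chris
  - order 2 (Cable): customer_id=2 -> matches Chris
  - order 3 (Lamp): customer_id=2 -> matches Chris
  - order 4 (Headphones): customer_id=3 -> matches Dana
  - order 5 (Mouse): customer_id=NULL, no match -> kept with NULL
  - order 6 (Laptop): customer_id=2 -> matches Chris
  - order 7 (Camera): customer_id=2 -> matches Chris
  - order 8 (Notebook): customer_id=1 -> matches Hank
  - order 9 (Desk): customer_id=1 -> matches Hank
All 9 rows appear; 1 has NULL customer.

SQL:
SELECT a.product, b.name AS customer
FROM orders a
LEFT JOIN customers b ON a.customer_id = b.id

Result:
product    | customer
-----------+---------
Stapler    | Chris   
Cable      | Chris   
Lamp       | Chris   
Headphones | Dana    
Mouse      | NULL    
Laptop     | Chris   
Camera     | Chris   
Notebook   | Hank    
Desk       | Hank    


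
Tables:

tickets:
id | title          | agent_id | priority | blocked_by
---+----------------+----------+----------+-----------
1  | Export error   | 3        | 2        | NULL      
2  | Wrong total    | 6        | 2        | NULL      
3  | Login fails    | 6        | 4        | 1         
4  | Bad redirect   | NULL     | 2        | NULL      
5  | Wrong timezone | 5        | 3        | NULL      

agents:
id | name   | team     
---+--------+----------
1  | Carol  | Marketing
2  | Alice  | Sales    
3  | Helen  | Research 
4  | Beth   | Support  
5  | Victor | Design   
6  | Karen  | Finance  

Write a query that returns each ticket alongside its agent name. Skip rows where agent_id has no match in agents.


INNER JOIN keeps only tickets rows whose agent_id matches an id in agents. Walk through each ticket:
  - ticket 1 (Export error): agent_id=3 -> matches Helen
  - ticket 2 (Wrong total): agent_id=6 -> matches Karen
  - ticket 3 (Login fails): agent_id=6 -> matches Karen
  - ticket 4 (Bad redirect): agent_id=NULL, no match -> dropped
  - ticket 5 (Wrong timezone): agent_id=5 -> matches Victor
So 1 of 5 rows is dropped.

SQL:
SELECT a.title, b.name AS agent
FROM tickets a
INNER JOIN agents b ON a.agent_id = b.id

Result:
title          | agent 
---------------+-------
Export error   | Helen 
Wrong total    | Karen 
Login fails    | Karen 
Wrong timezone | Victor


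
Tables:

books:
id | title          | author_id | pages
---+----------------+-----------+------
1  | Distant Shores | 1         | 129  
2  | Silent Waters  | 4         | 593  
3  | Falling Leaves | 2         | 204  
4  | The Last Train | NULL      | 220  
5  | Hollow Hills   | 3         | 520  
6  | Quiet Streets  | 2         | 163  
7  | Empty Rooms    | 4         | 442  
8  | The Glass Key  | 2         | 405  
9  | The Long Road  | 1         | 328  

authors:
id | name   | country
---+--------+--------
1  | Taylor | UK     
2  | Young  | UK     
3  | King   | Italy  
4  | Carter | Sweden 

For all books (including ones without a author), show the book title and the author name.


LEFT JOIN keeps every row from books (the left table); where author_id has no match in authors, the author columns become NULL. Walk through each book:
  - book 1 (Distant Shores): author_id=1 -> matches Taylor
  - book 2 (Silent Waters): author_id=4 -> matches Carter
  - book 3 (Falling Leaves): author_id=2 -> matches Young
  - book 4 (The Last Train): author_id=NULL, no match -> kept with NULL
  - book 5 (Hollow Hills): author_id=3 -> matches King
  - book 6 (Quiet Streets): author_id=2 -> matches Young
  - book 7 (Empty Rooms): author_id=4 -> matches Carter
  - book 8 (The Glass Key): author_id=2 -> matches Young
  - book 9 (The Long Road): author_id=1 -> matches Taylor
All 9 rows appear; 1 has NULL author.

SQL:
SELECT a.title, b.name AS author
FROM books a
LEFT JOIN authors b ON a.author_id = b.id

Result:
title          | author
---------------+-------
Distant Shores | Taylor
Silent Waters  | Carter
Falling Leaves | Young 
The Last Train | NULL  
Hollow Hills   | King  
Quiet Streets  | Young 
Empty Rooms    | Carter
The Glass Key  | Young 
The Long Road  | Taylor


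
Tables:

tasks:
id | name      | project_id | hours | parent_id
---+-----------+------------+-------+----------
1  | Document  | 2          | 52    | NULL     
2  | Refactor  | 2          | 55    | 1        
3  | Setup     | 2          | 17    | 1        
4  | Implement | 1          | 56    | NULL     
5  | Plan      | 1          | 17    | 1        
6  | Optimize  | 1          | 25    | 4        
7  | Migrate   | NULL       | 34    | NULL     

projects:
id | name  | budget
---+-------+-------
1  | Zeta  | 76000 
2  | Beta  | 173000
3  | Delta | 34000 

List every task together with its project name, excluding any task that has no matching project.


INNER JOIN keeps only tasks rows whose project_id matches an id in projects. Walk through each task:
  - task 1 (Document): project_id=2 -> matches Beta
  - task 2 (Refactor): project_id=2 -> matches Beta
  - task 3 (Setup): project_id=2 -> matches Beta
  - task 4 (Implement): project_id=1 -> matches Zeta
  - task 5 (Plan): project_id=1 -> matches Zeta
  - task 6 (Optimize): project_id=1 -> matches Zeta
  - task 7 (Migrate): project_id=NULL, no match -> dropped
So 1 of 7 rows is dropped.

SQL:
SELECT a.name, b.name AS project
FROM tasks a
INNER JOIN projects b ON a.project_id = b.id

Result:
name      | project
----------+--------
Document  | Beta   
Refactor  | Beta   
Setup     | Beta   
Implement | Zeta   
Plan      | Zeta   
Optimize  | Zeta   


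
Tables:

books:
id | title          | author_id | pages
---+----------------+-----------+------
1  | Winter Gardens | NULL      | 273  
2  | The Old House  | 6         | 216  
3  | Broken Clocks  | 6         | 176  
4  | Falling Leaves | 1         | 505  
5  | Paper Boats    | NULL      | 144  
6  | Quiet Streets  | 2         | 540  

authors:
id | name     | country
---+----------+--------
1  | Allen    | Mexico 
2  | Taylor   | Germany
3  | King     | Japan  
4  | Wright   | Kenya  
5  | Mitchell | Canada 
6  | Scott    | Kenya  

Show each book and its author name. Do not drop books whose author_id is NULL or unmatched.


LEFT JOIN keeps every row from books (the left table); where author_id has no match in authors, the author columns become NULL. Walk through each book:
  - book 1 (Winter Gardens): author_id=NULL, no match -> kept with NULL
  - book 2 (The Old House): author_id=6 -> matches Scott
  - book 3 (Broken Clocks): author_id=6 -> matches Scott
  - book 4 (Falling Leaves): author_id=1 -> matches Allen
  - book 5 (Paper Boats): author_id=NULL, no match -> kept with NULL
  - book 6 (Quiet Streets): author_id=2 -> matches Taylor
All 6 rows appear; 2 have NULL author.

SQL:
SELECT a.title, b.name AS author
FROM books a
LEFT JOIN authors b ON a.author_id = b.id

Result:
title          | author
---------------+-------
Winter Gardens | NULL  
The Old House  | Scott 
Broken Clocks  | Scott 
Falling Leaves | Allen 
Paper Boats    | NULL  
Quiet Streets  | Taylor


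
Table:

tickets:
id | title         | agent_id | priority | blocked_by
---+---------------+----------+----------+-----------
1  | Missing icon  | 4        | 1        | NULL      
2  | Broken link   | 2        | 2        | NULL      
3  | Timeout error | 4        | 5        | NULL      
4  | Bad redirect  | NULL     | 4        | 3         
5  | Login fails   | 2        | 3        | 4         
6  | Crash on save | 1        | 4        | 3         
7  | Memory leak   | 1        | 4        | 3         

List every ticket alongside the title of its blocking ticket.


This is a self-join: tickets is joined to a second copy of itself, matching each row's blocked_by to another row's id. Use LEFT JOIN so rows with blocked_by=NULL are kept.
  - ticket 1 (Missing icon): blocked_by=NULL -> NULL
  - ticket 2 (Broken link): blocked_by=NULL -> NULL
  - ticket 3 (Timeout error): blocked_by=NULL -> NULL
  - ticket 4 (Bad redirect): blocked_by=3 -> Timeout error
  - ticket 5 (Login fails): blocked_by=4 -> Bad redirect
  - ticket 6 (Crash on save): blocked_by=3 -> Timeout error
  - ticket 7 (Memory leak): blocked_by=3 -> Timeout error

SQL:
SELECT a.title AS item, b.title AS blocked_by
FROM tickets a
LEFT JOIN tickets b ON a.blocked_by = b.id

Result:
item          | blocked_by   
--------------+--------------
Missing icon  | NULL         
Broken link   | NULL         
Timeout error | NULL         
Bad redirect  | Timeout error
Login fails   | Bad redirect 
Crash on save | Timeout error
Memory leak   | Timeout error


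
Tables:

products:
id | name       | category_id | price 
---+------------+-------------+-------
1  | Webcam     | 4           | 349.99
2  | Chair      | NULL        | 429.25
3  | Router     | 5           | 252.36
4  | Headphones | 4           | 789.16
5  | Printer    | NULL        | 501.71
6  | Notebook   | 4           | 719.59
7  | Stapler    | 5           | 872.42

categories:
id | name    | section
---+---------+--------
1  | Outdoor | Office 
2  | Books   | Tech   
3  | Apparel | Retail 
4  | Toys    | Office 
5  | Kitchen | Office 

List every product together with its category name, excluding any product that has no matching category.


INNER JOIN keeps only products rows whose category_id matches an id in categories. Walk through each product:
  - product 1 (Webcam): category_id=4 -> matches Toys
  - product 2 (Chair): category_id=NULL, no match -> dropped
  - product 3 (Router): category_id=5 -> matches Kitchen
  - product 4 (Headphones): category_id=4 -> matches Toys
  - product 5 (Printer): category_id=NULL, no match -> dropped
  - product 6 (Notebook): category_id=4 -> matches Toys
  - product 7 (Stapler): category_id=5 -> matches Kitchen
So 2 of 7 rows are dropped.

SQL:
SELECT a.name, b.name AS category
FROM products a
INNER JOIN categories b ON a.category_id = b.id

Result:
name       | category
-----------+---------
Webcam     | Toys    
Router     | Kitchen 
Headphones | Toys    
Notebook   | Toys    
Stapler    | Kitchen 


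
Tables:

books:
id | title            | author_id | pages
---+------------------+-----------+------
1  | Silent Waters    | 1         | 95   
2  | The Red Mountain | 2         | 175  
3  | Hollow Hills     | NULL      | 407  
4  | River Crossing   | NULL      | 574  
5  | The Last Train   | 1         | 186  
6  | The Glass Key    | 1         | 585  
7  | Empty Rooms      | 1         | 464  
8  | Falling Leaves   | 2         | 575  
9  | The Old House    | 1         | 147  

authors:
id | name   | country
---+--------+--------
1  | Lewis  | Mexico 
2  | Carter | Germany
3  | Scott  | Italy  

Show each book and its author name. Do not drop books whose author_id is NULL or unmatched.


LEFT JOIN keeps every row from books (the left table); where author_id has no match in authors, the author columns become NULL. Walk through each book:
  - book 1 (Silent Waters): author_id=1 -> matches Lewis
  - book 2 (The Red Mountain): author_id=2 -> matches Carter
  - book 3 (Hollow Hills): author_id=NULL, no match -> kept with NULL
  - book 4 (River Crossing): author_id=NULL, no match -> kept with NULL
  - book 5 (The Last Train): author_id=1 -> matches Lewis
  - book 6 (The Glass Key): author_id=1 -> matches Lewis
  - book 7 (Empty Rooms): author_id=1 -> matches Lewis
  - book 8 (Falling Leaves): author_id=2 -> matches Carter
  - book 9 (The Old House): author_id=1 -> matches Lewis
All 9 rows appear; 2 have NULL author.

SQL:
SELECT a.title, b.name AS author
FROM books a
LEFT JOIN authors b ON a.author_id = b.id

Result:
title            | author
-----------------+-------
Silent Waters    | Lewis 
The Red Mountain | Carter
Hollow Hills     | NULL  
River Crossing   | NULL  
The Last Train   | Lewis 
The Glass Key    | Lewis 
Empty Rooms      | Lewis 
Falling Leaves   | Carter
The Old House    | Lewis 
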